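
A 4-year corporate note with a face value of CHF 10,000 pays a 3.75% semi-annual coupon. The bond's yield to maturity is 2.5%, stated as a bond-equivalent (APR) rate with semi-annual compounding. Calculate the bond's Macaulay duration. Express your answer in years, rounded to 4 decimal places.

3.7585 years

Periodic yield y = 0.0125. Discount each cash flow and weight by its period:
  t   CF        PV=CF/(1+0.0125)^t    t·PV
  1       187.50       185.1852       185.1852
  2       187.50       182.8989       365.7979
  3       187.50       180.6409       541.9228
  4       187.50       178.4108       713.6432
  5       187.50       176.2082       881.0410
  6       187.50       174.0328     1,044.1967
  7       187.50       171.8842     1,203.1897
  8    10,187.50     9,223.7467    73,789.9734
  Σ                 10,473.0078    78,724.9499
Price P = Σ PV = 10,473.0078.
Macaulay duration = Σ(t·PV) / P = 78,724.9499 / 10,473.0078 = 7.51694 half-year periods.
In years: 7.51694 / 2 = 3.75847 years.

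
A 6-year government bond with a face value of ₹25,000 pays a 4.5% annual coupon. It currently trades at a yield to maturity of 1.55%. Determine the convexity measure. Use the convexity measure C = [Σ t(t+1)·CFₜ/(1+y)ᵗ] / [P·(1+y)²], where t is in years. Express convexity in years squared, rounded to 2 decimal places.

With y = 0.0155:
  t   CF        PV=CF/(1+0.0155)^t    t·PV        t(t+1)·PV
  1     1,125.00     1,107.8287     1,107.8287       2,215.6573
  2     1,125.00     1,090.9194     2,181.8388       6,545.5164
  3     1,125.00     1,074.2682     3,222.8047      12,891.2190
  4     1,125.00     1,057.8712     4,231.4850      21,157.4249
  5     1,125.00     1,041.7245     5,208.6226      31,251.7354
  6    26,125.00    23,821.9184   142,931.5104   1,000,520.5728
  Σ                 29,194.5305   158,884.0901   1,074,582.1258
P = 29,194.5305.
Convexity = Σ t(t+1)·PV / [P·(1+y)²] = 1,074,582.1258 / (29,194.5305 × 1.031240) = 35.69261.

35.69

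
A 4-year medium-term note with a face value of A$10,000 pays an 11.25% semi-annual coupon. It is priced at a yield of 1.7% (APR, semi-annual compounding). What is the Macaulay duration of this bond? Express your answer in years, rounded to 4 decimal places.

3.4386 years

Periodic yield y = 0.0085. Discount each cash flow and weight by its period:
  t   CF        PV=CF/(1+0.0085)^t    t·PV
  1       562.50       557.7590       557.7590
  2       562.50       553.0581     1,106.1161
  3       562.50       548.3967     1,645.1900
  4       562.50       543.7746     2,175.0984
  5       562.50       539.1915     2,695.9574
  6       562.50       534.6470     3,207.8818
  7       562.50       530.1408     3,710.9854
  8    10,562.50     9,870.9625    78,967.6999
  Σ                 13,677.9301    94,066.6881
Price P = Σ PV = 13,677.9301.
Macaulay duration = Σ(t·PV) / P = 94,066.6881 / 13,677.9301 = 6.87726 half-year periods.
In years: 6.87726 / 2 = 3.43863 years.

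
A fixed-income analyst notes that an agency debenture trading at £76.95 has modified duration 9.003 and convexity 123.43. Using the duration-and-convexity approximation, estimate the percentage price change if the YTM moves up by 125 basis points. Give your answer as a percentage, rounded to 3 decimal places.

-10.289%

Duration effect: -D_mod·Δy = -9.003 × (+0.0125) = -0.1125375
Convexity effect: ½·C·(Δy)² = 0.5 × 123.43 × (0.0125)² = +0.00964296875
ΔP/P ≈ -0.1125375 + 0.00964296875 = -0.10289453125
= -10.289453125%.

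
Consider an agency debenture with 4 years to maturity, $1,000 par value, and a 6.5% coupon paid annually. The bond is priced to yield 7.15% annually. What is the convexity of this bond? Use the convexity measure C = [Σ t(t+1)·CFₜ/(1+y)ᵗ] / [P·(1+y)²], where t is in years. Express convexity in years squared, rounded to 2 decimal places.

15.37

With y = 0.0715:
  t   CF        PV=CF/(1+0.0715)^t    t·PV        t(t+1)·PV
  1        65.00        60.6626        60.6626         121.3252
  2        65.00        56.6147       113.2293         339.6880
  3        65.00        52.8368       158.5105         634.0421
  4     1,065.00       807.9433     3,231.7734      16,158.8668
  Σ                    978.0575     3,564.1759      17,253.9222
P = 978.0575.
Convexity = Σ t(t+1)·PV / [P·(1+y)²] = 17,253.9222 / (978.0575 × 1.148112) = 15.36523.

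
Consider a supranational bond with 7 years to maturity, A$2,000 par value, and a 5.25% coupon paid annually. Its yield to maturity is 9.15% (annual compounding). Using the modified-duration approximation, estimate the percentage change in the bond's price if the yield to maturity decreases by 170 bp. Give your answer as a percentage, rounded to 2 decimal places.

+9.20%

Periodic yield y = 0.0915. Modified duration first:
  t   CF        PV=CF/(1+0.0915)^t    t·PV
  1       105.00        96.1979        96.1979
  2       105.00        88.1337       176.2673
  3       105.00        80.7455       242.2364
  4       105.00        73.9766       295.9064
  5       105.00        67.7752       338.8758
  6       105.00        62.0936       372.5616
  7     2,105.00     1,140.4754     7,983.3278
  Σ                  1,609.3978     9,505.3732
P = 1,609.3978; D_Mac = 5.90617 yrs; D_mod = 5.90617/(1+0.0915) = 5.41106 yrs.
ΔP/P ≈ -D_mod · Δy = -5.41106 × (-0.017) = +0.091988 = +9.1988%.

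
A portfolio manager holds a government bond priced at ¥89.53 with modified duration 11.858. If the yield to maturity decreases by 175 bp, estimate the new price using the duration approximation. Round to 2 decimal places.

Duration approximation: ΔP/P ≈ -D_mod · Δy = -11.858 × (-0.0175) = +0.207515.
New price ≈ 89.53 × (1 + 0.207515) = 108.10881795.

¥108.11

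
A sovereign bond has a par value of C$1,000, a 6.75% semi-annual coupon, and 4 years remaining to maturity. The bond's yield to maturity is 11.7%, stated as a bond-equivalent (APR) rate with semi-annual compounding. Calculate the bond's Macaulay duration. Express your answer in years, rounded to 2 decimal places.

Periodic yield y = 0.0585. Discount each cash flow and weight by its period:
  t   CF        PV=CF/(1+0.0585)^t    t·PV
  1        33.75        31.8847        31.8847
  2        33.75        30.1226        60.2451
  3        33.75        28.4578        85.3734
  4        33.75        26.8850       107.5401
  5        33.75        25.3992       126.9958
  6        33.75        23.9954       143.9726
  7        33.75        22.6693       158.6850
  8     1,033.75       655.9770     5,247.8161
  Σ                    845.3910     5,962.5129
Price P = Σ PV = 845.3910.
Macaulay duration = Σ(t·PV) / P = 5,962.5129 / 845.3910 = 7.05296 half-year periods.
In years: 7.05296 / 2 = 3.52648 years.

3.53 years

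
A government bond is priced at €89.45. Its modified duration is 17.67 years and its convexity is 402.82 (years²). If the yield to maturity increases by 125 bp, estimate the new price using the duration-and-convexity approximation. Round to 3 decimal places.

Duration effect: -D_mod·Δy = -17.67 × (+0.0125) = -0.220875
Convexity effect: ½·C·(Δy)² = 0.5 × 402.82 × (0.0125)² = +0.0314703125
ΔP/P ≈ -0.220875 + 0.0314703125 = -0.1894046875
New price ≈ 89.45 × (1 - 0.1894046875) = 72.507750703125.

€72.508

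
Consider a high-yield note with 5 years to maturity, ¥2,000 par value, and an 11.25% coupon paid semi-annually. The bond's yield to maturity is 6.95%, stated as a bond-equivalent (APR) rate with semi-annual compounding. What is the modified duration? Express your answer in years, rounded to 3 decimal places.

Periodic yield y = 0.03475. First find Macaulay duration:
  t   CF        PV=CF/(1+0.03475)^t    t·PV
  1       112.50       108.7219       108.7219
  2       112.50       105.0707       210.1414
  3       112.50       101.5421       304.6264
  4       112.50        98.1320       392.5281
  5       112.50        94.8365       474.1823
  6       112.50        91.6516       549.9094
  7       112.50        88.5736       620.0155
  8       112.50        85.5991       684.7926
  9       112.50        82.7244       744.5196
  10    2,112.50     1,501.2132    15,012.1317
  Σ                  2,358.0651    19,101.5689
P = 2,358.0651; Macaulay duration = 19,101.5689 / 2,358.0651 = 8.10053 half-year periods = 4.05026 years.
Modified duration = D_Mac / (1 + y) = 4.05026 / 1.03475 = 3.91424 years.

3.914 years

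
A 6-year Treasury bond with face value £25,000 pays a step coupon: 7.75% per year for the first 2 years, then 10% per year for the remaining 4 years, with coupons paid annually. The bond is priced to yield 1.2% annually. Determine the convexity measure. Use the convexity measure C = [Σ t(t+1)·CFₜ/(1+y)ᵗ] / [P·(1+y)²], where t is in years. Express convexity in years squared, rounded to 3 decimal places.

33.057

With y = 0.012:
  t   CF        PV=CF/(1+0.012)^t    t·PV        t(t+1)·PV
  1     1,937.50     1,914.5257     1,914.5257       3,829.0514
  2     1,937.50     1,891.8238     3,783.6476      11,350.9428
  3     2,500.00     2,412.1176     7,236.3527      28,945.4108
  4     2,500.00     2,383.5154     9,534.0615      47,670.3076
  5     2,500.00     2,355.2524    11,776.2618      70,657.5706
  6    27,500.00    25,600.5690   153,603.4143   1,075,223.8998
  Σ                 36,557.8038   187,848.2635   1,237,677.1830
P = 36,557.8038.
Convexity = Σ t(t+1)·PV / [P·(1+y)²] = 1,237,677.1830 / (36,557.8038 × 1.024144) = 33.05721.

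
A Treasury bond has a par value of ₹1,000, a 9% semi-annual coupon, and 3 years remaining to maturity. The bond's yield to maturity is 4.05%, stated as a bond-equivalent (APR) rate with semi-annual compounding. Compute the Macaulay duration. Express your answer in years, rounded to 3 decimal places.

Periodic yield y = 0.02025. Discount each cash flow and weight by its period:
  t   CF        PV=CF/(1+0.02025)^t    t·PV
  1        45.00        44.1068        44.1068
  2        45.00        43.2314        86.4628
  3        45.00        42.3733       127.1200
  4        45.00        41.5323       166.1292
  5        45.00        40.7080       203.5399
  6     1,045.00       926.5667     5,559.4000
  Σ                  1,138.5185     6,186.7587
Price P = Σ PV = 1,138.5185.
Macaulay duration = Σ(t·PV) / P = 6,186.7587 / 1,138.5185 = 5.43404 half-year periods.
In years: 5.43404 / 2 = 2.71702 years.

2.717 years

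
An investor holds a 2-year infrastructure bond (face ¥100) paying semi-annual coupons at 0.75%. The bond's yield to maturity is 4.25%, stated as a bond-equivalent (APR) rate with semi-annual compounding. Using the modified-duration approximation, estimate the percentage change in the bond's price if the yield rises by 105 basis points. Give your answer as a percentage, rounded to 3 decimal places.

-2.044%

Periodic yield y = 0.02125. Modified duration first:
  t   CF        PV=CF/(1+0.02125)^t    t·PV
  1        0.375         0.3672         0.3672
  2        0.375         0.3596         0.7191
  3        0.375         0.3521         1.0562
  4      100.375        92.2778       369.1112
  Σ                     93.3566       371.2538
P = 93.3566; D_Mac = 3.97673 half-year periods = 1.98836 yrs; D_mod = 1.98836/(1+0.02125) = 1.94699 yrs.
ΔP/P ≈ -D_mod · Δy = -1.94699 × (+0.0105) = -0.020443 = -2.0443%.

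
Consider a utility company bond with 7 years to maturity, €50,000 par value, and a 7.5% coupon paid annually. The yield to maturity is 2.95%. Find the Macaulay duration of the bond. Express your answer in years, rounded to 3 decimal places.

Periodic yield y = 0.0295. Discount each cash flow and weight by its year:
  t   CF        PV=CF/(1+0.0295)^t    t·PV
  1     3,750.00     3,642.5449     3,642.5449
  2     3,750.00     3,538.1689     7,076.3379
  3     3,750.00     3,436.7838    10,310.3515
  4     3,750.00     3,338.3039    13,353.2154
  5     3,750.00     3,242.6458    16,213.2290
  6     3,750.00     3,149.7288    18,898.3728
  7    53,750.00    43,852.4651   306,967.2559
  Σ                 64,200.6413   376,461.3074
Price P = Σ PV = 64,200.6413.
Macaulay duration = Σ(t·PV) / P = 376,461.3074 / 64,200.6413 = 5.86382 years.

5.864 years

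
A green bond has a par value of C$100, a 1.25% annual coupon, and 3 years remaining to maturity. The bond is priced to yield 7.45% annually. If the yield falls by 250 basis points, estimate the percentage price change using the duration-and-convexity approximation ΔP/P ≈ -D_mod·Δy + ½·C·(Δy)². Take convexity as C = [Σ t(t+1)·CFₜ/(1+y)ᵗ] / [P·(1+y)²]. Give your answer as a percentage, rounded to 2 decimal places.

With y = 0.0745:
  t   CF        PV=CF/(1+0.0745)^t    t·PV        t(t+1)·PV
  1         1.25         1.1633         1.1633           2.3267
  2         1.25         1.0827         2.1653           6.4960
  3       101.25        81.6161       244.8483         979.3931
  Σ                     83.8621       248.1769         988.2158
P = 83.8621; D_Mac = 2.95935 yrs; D_mod = 2.75416 yrs; C = 10.20642.
Duration effect: -2.75416 × (-0.025) = +0.068854
Convexity effect: 0.5 × 10.20642 × (-0.025)² = +0.0031895
ΔP/P ≈ +0.068854 + 0.0031895 = +0.072044 = +7.2044%.

+7.20%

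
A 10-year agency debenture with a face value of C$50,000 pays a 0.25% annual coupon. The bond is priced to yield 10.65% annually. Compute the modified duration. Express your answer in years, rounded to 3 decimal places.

8.848 years

Periodic yield y = 0.1065. First find Macaulay duration:
  t   CF        PV=CF/(1+0.1065)^t    t·PV
  1       125.00       112.9688       112.9688
  2       125.00       102.0956       204.1913
  3       125.00        92.2690       276.8070
  4       125.00        83.3882       333.5526
  5       125.00        75.3621       376.8104
  6       125.00        68.1085       408.6512
  7       125.00        61.5531       430.8719
  8       125.00        55.6287       445.0293
  9       125.00        50.2744       452.4700
  10   50,125.00    18,219.6573   182,196.5726
  Σ                 18,921.3057   185,237.9251
P = 18,921.3057; Macaulay duration = 185,237.9251 / 18,921.3057 = 9.78991 years.
Modified duration = D_Mac / (1 + y) = 9.78991 / 1.1065 = 8.84764 years.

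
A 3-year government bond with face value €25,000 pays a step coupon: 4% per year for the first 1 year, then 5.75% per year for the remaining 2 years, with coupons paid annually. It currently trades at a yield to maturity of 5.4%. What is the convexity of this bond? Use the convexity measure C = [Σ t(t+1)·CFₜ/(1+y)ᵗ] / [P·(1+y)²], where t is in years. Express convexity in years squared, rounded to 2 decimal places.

10.18

With y = 0.054:
  t   CF        PV=CF/(1+0.054)^t    t·PV        t(t+1)·PV
  1     1,000.00       948.7666       948.7666       1,897.5332
  2     1,437.50     1,293.9772     2,587.9544       7,763.8633
  3    26,437.50    22,578.6802    67,736.0406     270,944.1622
  Σ                 24,821.4240    71,272.7616     280,605.5588
P = 24,821.4240.
Convexity = Σ t(t+1)·PV / [P·(1+y)²] = 280,605.5588 / (24,821.4240 × 1.110916) = 10.17626.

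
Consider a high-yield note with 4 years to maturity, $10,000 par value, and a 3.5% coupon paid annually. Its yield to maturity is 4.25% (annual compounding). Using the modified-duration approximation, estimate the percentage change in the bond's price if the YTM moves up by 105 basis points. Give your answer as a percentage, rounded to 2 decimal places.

Periodic yield y = 0.0425. Modified duration first:
  t   CF        PV=CF/(1+0.0425)^t    t·PV
  1       350.00       335.7314       335.7314
  2       350.00       322.0445       644.0890
  3       350.00       308.9156       926.7468
  4    10,350.00     8,762.6627    35,050.6508
  Σ                  9,729.3543    36,957.2181
P = 9,729.3543; D_Mac = 3.79853 yrs; D_mod = 3.79853/(1+0.0425) = 3.64367 yrs.
ΔP/P ≈ -D_mod · Δy = -3.64367 × (+0.0105) = -0.038259 = -3.8259%.

-3.83%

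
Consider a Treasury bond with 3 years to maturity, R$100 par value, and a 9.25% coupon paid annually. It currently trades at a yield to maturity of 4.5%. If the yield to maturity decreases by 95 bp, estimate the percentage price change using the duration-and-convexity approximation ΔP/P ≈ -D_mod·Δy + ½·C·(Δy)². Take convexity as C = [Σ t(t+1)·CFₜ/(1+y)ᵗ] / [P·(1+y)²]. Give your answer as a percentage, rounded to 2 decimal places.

+2.56%

With y = 0.045:
  t   CF        PV=CF/(1+0.045)^t    t·PV        t(t+1)·PV
  1         9.25         8.8517         8.8517          17.7033
  2         9.25         8.4705        16.9410          50.8230
  3       109.25        95.7354       287.2062       1,148.8248
  Σ                    113.0576       312.9989       1,217.3512
P = 113.0576; D_Mac = 2.76849 yrs; D_mod = 2.64927 yrs; C = 9.86015.
Duration effect: -2.64927 × (-0.0095) = +0.025168
Convexity effect: 0.5 × 9.86015 × (-0.0095)² = +0.0004449
ΔP/P ≈ +0.025168 + 0.0004449 = +0.025613 = +2.5613%.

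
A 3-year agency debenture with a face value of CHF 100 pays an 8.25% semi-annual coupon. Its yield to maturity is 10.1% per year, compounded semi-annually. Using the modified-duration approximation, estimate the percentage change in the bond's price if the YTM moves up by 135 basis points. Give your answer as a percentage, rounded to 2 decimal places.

-3.48%

Periodic yield y = 0.0505. Modified duration first:
  t   CF        PV=CF/(1+0.0505)^t    t·PV
  1        4.125         3.9267         3.9267
  2        4.125         3.7379         7.4759
  3        4.125         3.5582        10.6747
  4        4.125         3.3872        13.5488
  5        4.125         3.2244        16.1218
  6      104.125        77.4780       464.8683
  Σ                     95.3125       516.6162
P = 95.3125; D_Mac = 5.42024 half-year periods = 2.71012 yrs; D_mod = 2.71012/(1+0.0505) = 2.57984 yrs.
ΔP/P ≈ -D_mod · Δy = -2.57984 × (+0.0135) = -0.034828 = -3.4828%.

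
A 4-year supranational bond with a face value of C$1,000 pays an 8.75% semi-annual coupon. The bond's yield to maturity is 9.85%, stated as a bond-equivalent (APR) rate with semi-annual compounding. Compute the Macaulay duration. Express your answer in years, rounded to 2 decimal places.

3.45 years

Periodic yield y = 0.04925. Discount each cash flow and weight by its period:
  t   CF        PV=CF/(1+0.04925)^t    t·PV
  1        43.75        41.6964        41.6964
  2        43.75        39.7393        79.4786
  3        43.75        37.8740       113.6220
  4        43.75        36.0963       144.3850
  5        43.75        34.4020       172.0098
  6        43.75        32.7872       196.7231
  7        43.75        31.2482       218.7375
  8     1,043.75       710.5010     5,684.0076
  Σ                    964.3443     6,650.6601
Price P = Σ PV = 964.3443.
Macaulay duration = Σ(t·PV) / P = 6,650.6601 / 964.3443 = 6.89656 half-year periods.
In years: 6.89656 / 2 = 3.44828 years.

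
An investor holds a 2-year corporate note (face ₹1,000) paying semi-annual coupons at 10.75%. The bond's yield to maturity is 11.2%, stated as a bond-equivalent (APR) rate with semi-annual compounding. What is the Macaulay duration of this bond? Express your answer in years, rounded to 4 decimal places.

Periodic yield y = 0.056. Discount each cash flow and weight by its period:
  t   CF        PV=CF/(1+0.056)^t    t·PV
  1        53.75        50.8996        50.8996
  2        53.75        48.2004        96.4008
  3        53.75        45.6443       136.9330
  4     1,053.75       847.3872     3,389.5489
  Σ                    992.1316     3,673.7823
Price P = Σ PV = 992.1316.
Macaulay duration = Σ(t·PV) / P = 3,673.7823 / 992.1316 = 3.70292 half-year periods.
In years: 3.70292 / 2 = 1.85146 years.

1.8515 years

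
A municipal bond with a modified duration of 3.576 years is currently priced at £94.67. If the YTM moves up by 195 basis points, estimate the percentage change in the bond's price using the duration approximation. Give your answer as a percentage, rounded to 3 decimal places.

-6.973%

Duration approximation: ΔP/P ≈ -D_mod · Δy = -3.576 × (+0.0195) = -0.069732.
As a percentage: -6.9732%.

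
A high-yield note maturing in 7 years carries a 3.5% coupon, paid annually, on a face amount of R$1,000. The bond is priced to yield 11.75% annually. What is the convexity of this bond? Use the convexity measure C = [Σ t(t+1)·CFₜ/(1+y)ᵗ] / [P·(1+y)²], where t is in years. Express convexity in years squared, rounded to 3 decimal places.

With y = 0.1175:
  t   CF        PV=CF/(1+0.1175)^t    t·PV        t(t+1)·PV
  1        35.00        31.3199        31.3199          62.6398
  2        35.00        28.0268        56.0535         168.1606
  3        35.00        25.0799        75.2396         300.9586
  4        35.00        22.4428        89.7714         448.8569
  5        35.00        20.0831       100.4154         602.4925
  6        35.00        17.9714       107.8286         754.8004
  7     1,035.00       475.5625     3,328.9377      26,631.5016
  Σ                    620.4865     3,789.5662      28,969.4104
P = 620.4865.
Convexity = Σ t(t+1)·PV / [P·(1+y)²] = 28,969.4104 / (620.4865 × 1.248806) = 37.38628.

37.386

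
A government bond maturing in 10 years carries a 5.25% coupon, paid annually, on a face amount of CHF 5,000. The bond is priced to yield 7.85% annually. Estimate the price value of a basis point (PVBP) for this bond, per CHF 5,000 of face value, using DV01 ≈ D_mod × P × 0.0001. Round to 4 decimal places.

CHF 2.9803

Periodic yield y = 0.0785.
  t   CF        PV=CF/(1+0.0785)^t    t·PV
  1       262.50       243.3936       243.3936
  2       262.50       225.6779       451.3558
  3       262.50       209.2516       627.7549
  4       262.50       194.0210       776.0839
  5       262.50       179.8989       899.4946
  6       262.50       166.8047     1,000.8285
  7       262.50       154.6637     1,082.6456
  8       262.50       143.4063     1,147.2501
  9       262.50       132.9683     1,196.7143
  10    5,262.50     2,471.6707    24,716.7073
  Σ                  4,121.7567    32,142.2286
P = 4,121.7567; D_Mac = 7.79819 yrs; D_mod = 7.23059 yrs.
DV01 ≈ 7.23059 × 4,121.7567 × 0.0001 = 2.980272.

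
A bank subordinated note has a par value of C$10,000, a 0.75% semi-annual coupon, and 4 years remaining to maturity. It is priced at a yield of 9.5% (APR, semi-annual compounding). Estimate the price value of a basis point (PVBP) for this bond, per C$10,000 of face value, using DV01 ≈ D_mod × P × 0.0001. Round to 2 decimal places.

C$2.68

Periodic yield y = 0.0475.
  t   CF        PV=CF/(1+0.0475)^t    t·PV
  1        37.50        35.7995        35.7995
  2        37.50        34.1762        68.3523
  3        37.50        32.6264        97.8792
  4        37.50        31.1469       124.5877
  5        37.50        29.7345       148.6727
  6        37.50        28.3862       170.3171
  7        37.50        27.0990       189.6929
  8    10,037.50     6,924.5779    55,396.6232
  Σ                  7,143.5466    56,231.9246
P = 7,143.5466; D_Mac = 7.87171 half-year periods = 3.93585 yrs; D_mod = 3.75738 yrs.
DV01 ≈ 3.75738 × 7,143.5466 × 0.0001 = 2.684101.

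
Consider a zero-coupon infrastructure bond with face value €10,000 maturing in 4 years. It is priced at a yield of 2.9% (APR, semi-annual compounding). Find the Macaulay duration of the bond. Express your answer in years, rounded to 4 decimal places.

4.0000 years

A zero-coupon bond has a single cash flow at maturity, so its Macaulay duration equals its maturity: 4 years.
(Equivalently: 8 semi-annual periods ÷ 2 = 4 years.)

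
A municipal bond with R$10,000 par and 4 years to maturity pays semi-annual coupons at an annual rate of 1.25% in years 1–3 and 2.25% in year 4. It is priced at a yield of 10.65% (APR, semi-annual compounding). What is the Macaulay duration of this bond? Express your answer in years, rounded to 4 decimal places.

3.8912 years

Periodic yield y = 0.05325. Discount each cash flow and weight by its period:
  t   CF        PV=CF/(1+0.05325)^t    t·PV
  1        62.50        59.3401        59.3401
  2        62.50        56.3400       112.6801
  3        62.50        53.4916       160.4748
  4        62.50        50.7872       203.1487
  5        62.50        48.2195       241.0975
  6        62.50        45.7816       274.6898
  7       112.50        78.2406       547.6843
  8    10,112.50     6,677.3908    53,419.1261
  Σ                  7,069.5915    55,018.2414
Price P = Σ PV = 7,069.5915.
Macaulay duration = Σ(t·PV) / P = 55,018.2414 / 7,069.5915 = 7.78238 half-year periods.
In years: 7.78238 / 2 = 3.89119 years.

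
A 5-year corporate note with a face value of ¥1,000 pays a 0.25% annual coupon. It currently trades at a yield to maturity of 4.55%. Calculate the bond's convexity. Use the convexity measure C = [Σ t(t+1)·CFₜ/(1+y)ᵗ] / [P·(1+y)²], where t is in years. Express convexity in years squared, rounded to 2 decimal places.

27.24

With y = 0.0455:
  t   CF        PV=CF/(1+0.0455)^t    t·PV        t(t+1)·PV
  1         2.50         2.3912         2.3912           4.7824
  2         2.50         2.2871         4.5743          13.7228
  3         2.50         2.1876         6.5628          26.2512
  4         2.50         2.0924         8.3696          41.8479
  5     1,002.50       802.5354     4,012.6770      24,076.0618
  Σ                    811.4937     4,034.5748      24,162.6662
P = 811.4937.
Convexity = Σ t(t+1)·PV / [P·(1+y)²] = 24,162.6662 / (811.4937 × 1.093070) = 27.24028.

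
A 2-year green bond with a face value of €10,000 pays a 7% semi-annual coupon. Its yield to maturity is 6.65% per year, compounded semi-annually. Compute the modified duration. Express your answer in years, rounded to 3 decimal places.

Periodic yield y = 0.03325. First find Macaulay duration:
  t   CF        PV=CF/(1+0.03325)^t    t·PV
  1       350.00       338.7370       338.7370
  2       350.00       327.8364       655.6729
  3       350.00       317.2867       951.8600
  4    10,350.00     9,080.6867    36,322.7470
  Σ                 10,064.5468    38,269.0168
P = 10,064.5468; Macaulay duration = 38,269.0168 / 10,064.5468 = 3.80236 half-year periods = 1.90118 years.
Modified duration = D_Mac / (1 + y) = 1.90118 / 1.03325 = 1.84000 years.

1.840 years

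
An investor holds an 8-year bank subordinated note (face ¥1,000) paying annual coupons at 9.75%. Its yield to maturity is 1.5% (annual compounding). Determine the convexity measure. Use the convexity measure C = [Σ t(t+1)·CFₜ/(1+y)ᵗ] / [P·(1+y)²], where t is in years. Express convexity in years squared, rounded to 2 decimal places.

With y = 0.015:
  t   CF        PV=CF/(1+0.015)^t    t·PV        t(t+1)·PV
  1        97.50        96.0591        96.0591         192.1182
  2        97.50        94.6395       189.2790         567.8371
  3        97.50        93.2409       279.7227       1,118.8909
  4        97.50        91.8630       367.4518       1,837.2592
  5        97.50        90.5054       452.5269       2,715.1615
  6        97.50        89.1679       535.0072       3,745.0503
  7        97.50        87.8501       614.9508       4,919.6063
  8     1,097.50       974.2630     7,794.1037      70,146.9330
  Σ                  1,617.5888    10,329.1013      85,242.8565
P = 1,617.5888.
Convexity = Σ t(t+1)·PV / [P·(1+y)²] = 85,242.8565 / (1,617.5888 × 1.030225) = 51.15143.

51.15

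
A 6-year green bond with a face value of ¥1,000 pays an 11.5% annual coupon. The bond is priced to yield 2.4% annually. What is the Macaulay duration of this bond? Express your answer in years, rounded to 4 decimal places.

4.9136 years

Periodic yield y = 0.024. Discount each cash flow and weight by its year:
  t   CF        PV=CF/(1+0.024)^t    t·PV
  1       115.00       112.3047       112.3047
  2       115.00       109.6725       219.3451
  3       115.00       107.1021       321.3063
  4       115.00       104.5919       418.3676
  5       115.00       102.1405       510.7026
  6     1,115.00       967.1083     5,802.6500
  Σ                  1,502.9201     7,384.6762
Price P = Σ PV = 1,502.9201.
Macaulay duration = Σ(t·PV) / P = 7,384.6762 / 1,502.9201 = 4.91355 years.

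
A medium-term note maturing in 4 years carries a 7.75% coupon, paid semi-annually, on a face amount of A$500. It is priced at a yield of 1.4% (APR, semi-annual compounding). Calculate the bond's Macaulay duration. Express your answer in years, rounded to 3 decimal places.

3.574 years

Periodic yield y = 0.007. Discount each cash flow and weight by its period:
  t   CF        PV=CF/(1+0.007)^t    t·PV
  1       19.375        19.2403        19.2403
  2       19.375        19.1066        38.2131
  3       19.375        18.9738        56.9213
  4       19.375        18.8419        75.3674
  5       19.375        18.7109        93.5544
  6       19.375        18.5808       111.4849
  7       19.375        18.4517       129.1616
  8      519.375       491.1852     3,929.4816
  Σ                    623.0911     4,453.4248
Price P = Σ PV = 623.0911.
Macaulay duration = Σ(t·PV) / P = 4,453.4248 / 623.0911 = 7.14731 half-year periods.
In years: 7.14731 / 2 = 3.57365 years.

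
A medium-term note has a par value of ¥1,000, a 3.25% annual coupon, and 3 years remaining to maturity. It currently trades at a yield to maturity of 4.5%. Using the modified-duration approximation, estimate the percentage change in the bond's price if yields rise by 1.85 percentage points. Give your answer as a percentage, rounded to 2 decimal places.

-5.14%

Periodic yield y = 0.045. Modified duration first:
  t   CF        PV=CF/(1+0.045)^t    t·PV
  1        32.50        31.1005        31.1005
  2        32.50        29.7612        59.5224
  3     1,032.50       904.7762     2,714.3287
  Σ                    965.6379     2,804.9517
P = 965.6379; D_Mac = 2.90477 yrs; D_mod = 2.90477/(1+0.045) = 2.77968 yrs.
ΔP/P ≈ -D_mod · Δy = -2.77968 × (+0.0185) = -0.051424 = -5.1424%.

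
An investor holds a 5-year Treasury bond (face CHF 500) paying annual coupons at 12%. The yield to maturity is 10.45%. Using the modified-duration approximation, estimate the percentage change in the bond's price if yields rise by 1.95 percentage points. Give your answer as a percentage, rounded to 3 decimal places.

-7.178%

Periodic yield y = 0.1045. Modified duration first:
  t   CF        PV=CF/(1+0.1045)^t    t·PV
  1        60.00        54.3232        54.3232
  2        60.00        49.1835        98.3671
  3        60.00        44.5301       133.5904
  4        60.00        40.3170       161.2681
  5       560.00       340.6900     1,703.4502
  Σ                    529.0440     2,150.9990
P = 529.0440; D_Mac = 4.06582 yrs; D_mod = 4.06582/(1+0.1045) = 3.68114 yrs.
ΔP/P ≈ -D_mod · Δy = -3.68114 × (+0.0195) = -0.071782 = -7.1782%.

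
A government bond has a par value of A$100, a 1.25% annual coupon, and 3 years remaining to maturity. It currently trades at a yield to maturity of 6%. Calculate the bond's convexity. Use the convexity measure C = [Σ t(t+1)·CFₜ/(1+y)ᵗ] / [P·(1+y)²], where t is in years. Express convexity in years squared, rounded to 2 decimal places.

10.49

With y = 0.06:
  t   CF        PV=CF/(1+0.06)^t    t·PV        t(t+1)·PV
  1         1.25         1.1792         1.1792           2.3585
  2         1.25         1.1125         2.2250           6.6750
  3       101.25        85.0115       255.0344       1,020.1374
  Σ                     87.3032       258.4386       1,029.1709
P = 87.3032.
Convexity = Σ t(t+1)·PV / [P·(1+y)²] = 1,029.1709 / (87.3032 × 1.123600) = 10.49169.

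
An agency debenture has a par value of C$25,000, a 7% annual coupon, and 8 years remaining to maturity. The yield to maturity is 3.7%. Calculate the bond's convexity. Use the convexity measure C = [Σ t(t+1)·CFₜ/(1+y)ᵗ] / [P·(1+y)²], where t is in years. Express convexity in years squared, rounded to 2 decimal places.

51.05

With y = 0.037:
  t   CF        PV=CF/(1+0.037)^t    t·PV        t(t+1)·PV
  1     1,750.00     1,687.5603     1,687.5603       3,375.1205
  2     1,750.00     1,627.3484     3,254.6968       9,764.0903
  3     1,750.00     1,569.2848     4,707.8545      18,831.4181
  4     1,750.00     1,513.2930     6,053.1720      30,265.8600
  5     1,750.00     1,459.2989     7,296.4947      43,778.9682
  6     1,750.00     1,407.2314     8,443.3883      59,103.7179
  7     1,750.00     1,357.0216     9,499.1511      75,993.2085
  8    26,750.00    20,002.9355   160,023.4843   1,440,211.3583
  Σ                 30,623.9739   200,965.8018   1,681,323.7417
P = 30,623.9739.
Convexity = Σ t(t+1)·PV / [P·(1+y)²] = 1,681,323.7417 / (30,623.9739 × 1.075369) = 51.05430.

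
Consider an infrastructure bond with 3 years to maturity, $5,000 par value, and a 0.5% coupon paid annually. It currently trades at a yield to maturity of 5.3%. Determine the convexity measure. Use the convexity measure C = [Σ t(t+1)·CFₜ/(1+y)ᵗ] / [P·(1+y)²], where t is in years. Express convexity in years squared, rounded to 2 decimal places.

10.75

With y = 0.053:
  t   CF        PV=CF/(1+0.053)^t    t·PV        t(t+1)·PV
  1        25.00        23.7417        23.7417          47.4834
  2        25.00        22.5467        45.0934         135.2803
  3     5,025.00     4,303.7888    12,911.3664      51,645.4658
  Σ                  4,350.0772    12,980.2016      51,828.2294
P = 4,350.0772.
Convexity = Σ t(t+1)·PV / [P·(1+y)²] = 51,828.2294 / (4,350.0772 × 1.108809) = 10.74515.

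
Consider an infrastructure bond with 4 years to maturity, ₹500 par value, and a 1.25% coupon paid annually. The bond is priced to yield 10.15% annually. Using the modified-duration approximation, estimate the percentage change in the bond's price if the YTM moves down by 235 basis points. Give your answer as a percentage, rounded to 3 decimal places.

+8.344%

Periodic yield y = 0.1015. Modified duration first:
  t   CF        PV=CF/(1+0.1015)^t    t·PV
  1         6.25         5.6741         5.6741
  2         6.25         5.1512        10.3025
  3         6.25         4.6766        14.0297
  4       506.25       343.8959     1,375.5837
  Σ                    359.3978     1,405.5899
P = 359.3978; D_Mac = 3.91096 yrs; D_mod = 3.91096/(1+0.1015) = 3.55058 yrs.
ΔP/P ≈ -D_mod · Δy = -3.55058 × (-0.0235) = +0.083439 = +8.3439%.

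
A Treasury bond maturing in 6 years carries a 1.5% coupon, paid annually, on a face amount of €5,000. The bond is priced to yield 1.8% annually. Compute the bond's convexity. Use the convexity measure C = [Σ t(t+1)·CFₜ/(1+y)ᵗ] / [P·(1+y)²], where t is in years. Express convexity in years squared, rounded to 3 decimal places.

38.556

With y = 0.018:
  t   CF        PV=CF/(1+0.018)^t    t·PV        t(t+1)·PV
  1        75.00        73.6739        73.6739         147.3477
  2        75.00        72.3712       144.7424         434.2271
  3        75.00        71.0915       213.2746         853.0985
  4        75.00        69.8345       279.3381       1,396.6904
  5        75.00        68.5997       342.9986       2,057.9917
  6     5,075.00     4,559.8376    27,359.0258     191,513.1806
  Σ                  4,915.4085    28,413.0534     196,402.5361
P = 4,915.4085.
Convexity = Σ t(t+1)·PV / [P·(1+y)²] = 196,402.5361 / (4,915.4085 × 1.036324) = 38.55600.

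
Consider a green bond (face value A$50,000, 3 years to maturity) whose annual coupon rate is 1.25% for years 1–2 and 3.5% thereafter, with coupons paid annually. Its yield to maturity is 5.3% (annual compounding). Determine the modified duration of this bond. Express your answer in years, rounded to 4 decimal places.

Periodic yield y = 0.053. First find Macaulay duration:
  t   CF        PV=CF/(1+0.053)^t    t·PV
  1       625.00       593.5423       593.5423
  2       625.00       563.6679     1,127.3357
  3    51,750.00    44,322.6012   132,967.8037
  Σ                 45,479.8114   134,688.6817
P = 45,479.8114; Macaulay duration = 134,688.6817 / 45,479.8114 = 2.96150 years.
Modified duration = D_Mac / (1 + y) = 2.96150 / 1.053 = 2.81245 years.

2.8124 years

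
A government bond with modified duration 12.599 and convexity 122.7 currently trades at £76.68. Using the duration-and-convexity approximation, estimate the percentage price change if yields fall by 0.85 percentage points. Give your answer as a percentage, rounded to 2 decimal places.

Duration effect: -D_mod·Δy = -12.599 × (-0.0085) = +0.1070915
Convexity effect: ½·C·(Δy)² = 0.5 × 122.7 × (-0.0085)² = +0.0044325375
ΔP/P ≈ +0.1070915 + 0.0044325375 = +0.1115240375
= +11.15240375%.

+11.15%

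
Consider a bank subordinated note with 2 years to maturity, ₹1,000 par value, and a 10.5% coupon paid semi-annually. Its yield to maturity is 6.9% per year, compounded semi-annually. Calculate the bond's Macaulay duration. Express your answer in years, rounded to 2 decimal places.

Periodic yield y = 0.0345. Discount each cash flow and weight by its period:
  t   CF        PV=CF/(1+0.0345)^t    t·PV
  1        52.50        50.7492        50.7492
  2        52.50        49.0567        98.1134
  3        52.50        47.4207       142.2621
  4     1,052.50       918.9674     3,675.8698
  Σ                  1,066.1940     3,966.9944
Price P = Σ PV = 1,066.1940.
Macaulay duration = Σ(t·PV) / P = 3,966.9944 / 1,066.1940 = 3.72071 half-year periods.
In years: 3.72071 / 2 = 1.86035 years.

1.86 years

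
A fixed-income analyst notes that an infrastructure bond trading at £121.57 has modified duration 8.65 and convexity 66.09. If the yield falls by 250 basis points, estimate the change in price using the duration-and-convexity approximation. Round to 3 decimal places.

+£28.800

Duration effect: -D_mod·Δy = -8.65 × (-0.025) = +0.216250
Convexity effect: ½·C·(Δy)² = 0.5 × 66.09 × (-0.025)² = +0.020653125
ΔP/P ≈ +0.216250 + 0.020653125 = +0.236903125
ΔP ≈ 121.57 × (+0.236903125) = +28.80031290625.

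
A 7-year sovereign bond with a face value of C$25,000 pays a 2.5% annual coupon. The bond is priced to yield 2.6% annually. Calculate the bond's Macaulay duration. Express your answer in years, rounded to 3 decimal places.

6.506 years

Periodic yield y = 0.026. Discount each cash flow and weight by its year:
  t   CF        PV=CF/(1+0.026)^t    t·PV
  1       625.00       609.1618       609.1618
  2       625.00       593.7249     1,187.4499
  3       625.00       578.6793     1,736.0379
  4       625.00       564.0149     2,256.0596
  5       625.00       549.7221     2,748.6106
  6       625.00       535.7915     3,214.7492
  7    25,625.00    21,410.7731   149,875.4115
  Σ                 24,841.8677   161,627.4805
Price P = Σ PV = 24,841.8677.
Macaulay duration = Σ(t·PV) / P = 161,627.4805 / 24,841.8677 = 6.50625 years.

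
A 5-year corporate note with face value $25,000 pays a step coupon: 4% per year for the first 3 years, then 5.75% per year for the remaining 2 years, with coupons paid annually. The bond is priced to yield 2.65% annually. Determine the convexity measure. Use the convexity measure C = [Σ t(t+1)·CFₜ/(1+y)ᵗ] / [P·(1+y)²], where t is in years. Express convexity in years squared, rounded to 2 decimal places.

25.71

With y = 0.0265:
  t   CF        PV=CF/(1+0.0265)^t    t·PV        t(t+1)·PV
  1     1,000.00       974.1841       974.1841       1,948.3682
  2     1,000.00       949.0347     1,898.0694       5,694.2082
  3     1,000.00       924.5345     2,773.6036      11,094.4144
  4     1,437.50     1,294.7086     5,178.8345      25,894.1723
  5    26,437.50    23,196.6685   115,983.3425     695,900.0551
  Σ                 27,339.1305   126,808.0341     740,531.2184
P = 27,339.1305.
Convexity = Σ t(t+1)·PV / [P·(1+y)²] = 740,531.2184 / (27,339.1305 × 1.053702) = 25.70637.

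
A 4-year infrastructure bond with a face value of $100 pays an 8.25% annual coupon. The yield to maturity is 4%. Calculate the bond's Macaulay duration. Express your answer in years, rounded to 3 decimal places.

3.598 years

Periodic yield y = 0.04. Discount each cash flow and weight by its year:
  t   CF        PV=CF/(1+0.04)^t    t·PV
  1         8.25         7.9327         7.9327
  2         8.25         7.6276        15.2552
  3         8.25         7.3342        22.0027
  4       108.25        92.5326       370.1302
  Σ                    115.4271       415.3207
Price P = Σ PV = 115.4271.
Macaulay duration = Σ(t·PV) / P = 415.3207 / 115.4271 = 3.59812 years.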